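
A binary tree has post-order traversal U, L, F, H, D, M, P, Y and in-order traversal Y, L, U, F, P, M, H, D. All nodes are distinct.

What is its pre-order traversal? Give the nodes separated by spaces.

The last element of post-order is the root; it splits in-order into left and right subtrees.
Root Y: left subtree has 0 nodes { }, right has 7 {L, U, F, P, M, H, D}.
  Root P: left subtree has 3 nodes {L, U, F}, right has 3 {M, H, D}.
    Root F: left subtree has 2 nodes {L, U}, right has 0 { }.
      Root L: left subtree has 0 nodes { }, right has 1 {U}.
    Root M: left subtree has 0 nodes { }, right has 2 {H, D}.
      Root D: left subtree has 1 node {H}, right has 0 { }.

Y P F L U M D H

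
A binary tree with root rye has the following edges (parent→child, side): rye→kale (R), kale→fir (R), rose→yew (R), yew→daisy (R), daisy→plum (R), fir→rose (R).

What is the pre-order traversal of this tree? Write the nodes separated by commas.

rye, kale, fir, rose, yew, daisy, plum

Pre-order visits the node, then its left subtree, then its right subtree.
Visit rye.
At rye: no left child.
At rye: go right to kale.
  Visit kale.
  At kale: no left child.
  At kale: go right to fir.
    Visit fir.
    At fir: no left child.
    At fir: go right to rose.
      Visit rose.
      At rose: no left child.
      At rose: go right to yew.
        Visit yew.
        At yew: no left child.
        At yew: go right to daisy.
          Visit daisy.
          At daisy: no left child.
          At daisy: go right to plum.
            plum is a leaf — visit plum.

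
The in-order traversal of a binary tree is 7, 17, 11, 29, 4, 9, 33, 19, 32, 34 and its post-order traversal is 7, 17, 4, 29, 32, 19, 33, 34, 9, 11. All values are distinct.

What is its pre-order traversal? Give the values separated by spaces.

11 17 7 9 29 4 34 33 19 32

The last element of post-order is the root; it splits in-order into left and right subtrees.
Root 11: left subtree has 2 nodes {7, 17}, right has 7 {29, 4, 9, 33, 19, 32, 34}.
  Root 17: left subtree has 1 node {7}, right has 0 { }.
  Root 9: left subtree has 2 nodes {29, 4}, right has 4 {33, 19, 32, 34}.
    Root 29: left subtree has 0 nodes { }, right has 1 {4}.
    Root 34: left subtree has 3 nodes {33, 19, 32}, right has 0 { }.
      Root 33: left subtree has 0 nodes { }, right has 2 {19, 32}.
        Root 19: left subtree has 0 nodes { }, right has 1 {32}.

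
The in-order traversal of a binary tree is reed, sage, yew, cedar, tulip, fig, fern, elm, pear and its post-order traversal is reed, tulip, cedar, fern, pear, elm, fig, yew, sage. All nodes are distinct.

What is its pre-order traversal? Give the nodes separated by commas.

sage, reed, yew, fig, cedar, tulip, elm, fern, pear

The last element of post-order is the root; it splits in-order into left and right subtrees.
Root sage: left subtree has 1 node {reed}, right has 7 {yew, cedar, tulip, fig, fern, elm, pear}.
  Root yew: left subtree has 0 nodes { }, right has 6 {cedar, tulip, fig, fern, elm, pear}.
    Root fig: left subtree has 2 nodes {cedar, tulip}, right has 3 {fern, elm, pear}.
      Root cedar: left subtree has 0 nodes { }, right has 1 {tulip}.
      Root elm: left subtree has 1 node {fern}, right has 1 {pear}.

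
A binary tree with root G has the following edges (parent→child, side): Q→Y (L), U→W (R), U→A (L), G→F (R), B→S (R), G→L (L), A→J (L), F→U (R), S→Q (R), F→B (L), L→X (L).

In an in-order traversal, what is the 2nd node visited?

L

In-order visits the left subtree, then the node, then the right subtree.
At G: go left to L.
  At L: go left to X.
    X is a leaf — visit X.
  Visit L.
  At L: no right child.
Visit G.
At G: go right to F.
  At F: go left to B.
    At B: no left child.
    Visit B.
    At B: go right to S.
      At S: no left child.
      Visit S.
      At S: go right to Q.
        At Q: go left to Y.
          Y is a leaf — visit Y.
        Visit Q.
        At Q: no right child.
  Visit F.
  At F: go right to U.
    At U: go left to A.
      At A: go left to J.
        J is a leaf — visit J.
      Visit A.
      At A: no right child.
    Visit U.
    At U: go right to W.
      W is a leaf — visit W.
Full in-order sequence: X, L, G, B, S, Y, Q, F, J, A, U, W.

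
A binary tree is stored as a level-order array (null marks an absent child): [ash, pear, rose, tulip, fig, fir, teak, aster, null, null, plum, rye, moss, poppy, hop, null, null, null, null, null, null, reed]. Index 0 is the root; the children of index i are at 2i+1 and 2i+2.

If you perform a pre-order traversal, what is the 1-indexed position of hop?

Pre-order visits the node, then its left subtree, then its right subtree.
Visit ash.
At ash: go left to pear.
  Visit pear.
  At pear: go left to tulip.
    Visit tulip.
    At tulip: go left to aster.
      aster is a leaf — visit aster.
    At tulip: no right child.
  At pear: go right to fig.
    Visit fig.
    At fig: no left child.
    At fig: go right to plum.
      Visit plum.
      At plum: go left to reed.
        reed is a leaf — visit reed.
      At plum: no right child.
At ash: go right to rose.
  Visit rose.
  At rose: go left to fir.
    Visit fir.
    At fir: go left to rye.
      rye is a leaf — visit rye.
    At fir: go right to moss.
      moss is a leaf — visit moss.
  At rose: go right to teak.
    Visit teak.
    At teak: go left to poppy.
      poppy is a leaf — visit poppy.
    At teak: go right to hop.
      hop is a leaf — visit hop.
Full pre-order sequence: ash, pear, tulip, aster, fig, plum, reed, rose, fir, rye, moss, teak, poppy, hop.

14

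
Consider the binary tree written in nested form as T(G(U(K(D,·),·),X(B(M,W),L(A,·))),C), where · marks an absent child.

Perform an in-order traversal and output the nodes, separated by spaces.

D K U G M B W X A L T C

In-order visits the left subtree, then the node, then the right subtree.
At T: go left to G.
  At G: go left to U.
    At U: go left to K.
      At K: go left to D.
        D is a leaf — visit D.
      Visit K.
      At K: no right child.
    Visit U.
    At U: no right child.
  Visit G.
  At G: go right to X.
    At X: go left to B.
      At B: go left to M.
        M is a leaf — visit M.
      Visit B.
      At B: go right to W.
        W is a leaf — visit W.
    Visit X.
    At X: go right to L.
      At L: go left to A.
        A is a leaf — visit A.
      Visit L.
      At L: no right child.
Visit T.
At T: go right to C.
  C is a leaf — visit C.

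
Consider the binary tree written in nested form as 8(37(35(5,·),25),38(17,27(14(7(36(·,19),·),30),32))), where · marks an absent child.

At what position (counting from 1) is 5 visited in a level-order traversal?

Level-order visits nodes level by level from the root, left to right within each level.
Level 0: 8
Level 1: 37, 38
Level 2: 35, 25, 17, 27
Level 3: 5, 14, 32
Level 4: 7, 30
Level 5: 36
Level 6: 19
Full level-order sequence: 8, 37, 38, 35, 25, 17, 27, 5, 14, 32, 7, 30, 36, 19.

8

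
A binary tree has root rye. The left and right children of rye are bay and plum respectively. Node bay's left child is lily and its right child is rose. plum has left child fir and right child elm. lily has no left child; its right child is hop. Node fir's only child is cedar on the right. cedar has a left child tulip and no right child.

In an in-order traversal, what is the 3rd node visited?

In-order visits the left subtree, then the node, then the right subtree.
At rye: go left to bay.
  At bay: go left to lily.
    At lily: no left child.
    Visit lily.
    At lily: go right to hop.
      hop is a leaf — visit hop.
  Visit bay.
  At bay: go right to rose.
    rose is a leaf — visit rose.
Visit rye.
At rye: go right to plum.
  At plum: go left to fir.
    At fir: no left child.
    Visit fir.
    At fir: go right to cedar.
      At cedar: go left to tulip.
        tulip is a leaf — visit tulip.
      Visit cedar.
      At cedar: no right child.
  Visit plum.
  At plum: go right to elm.
    elm is a leaf — visit elm.
Full in-order sequence: lily, hop, bay, rose, rye, fir, tulip, cedar, plum, elm.

bay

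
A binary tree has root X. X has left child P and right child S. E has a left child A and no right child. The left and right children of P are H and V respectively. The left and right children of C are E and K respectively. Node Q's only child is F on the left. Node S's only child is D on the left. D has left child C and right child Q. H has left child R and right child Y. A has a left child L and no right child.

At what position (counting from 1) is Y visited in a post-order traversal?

Post-order visits the left subtree, then the right subtree, then the node.
At X: go left to P.
  At P: go left to H.
    At H: go left to R.
      R is a leaf — visit R.
    At H: go right to Y.
      Y is a leaf — visit Y.
    Visit H.
  At P: go right to V.
    V is a leaf — visit V.
  Visit P.
At X: go right to S.
  At S: go left to D.
    At D: go left to C.
      At C: go left to E.
        At E: go left to A.
          At A: go left to L.
            L is a leaf — visit L.
          At A: no right child.
          Visit A.
        At E: no right child.
        Visit E.
      At C: go right to K.
        K is a leaf — visit K.
      Visit C.
    At D: go right to Q.
      At Q: go left to F.
        F is a leaf — visit F.
      At Q: no right child.
      Visit Q.
    Visit D.
  At S: no right child.
  Visit S.
Visit X.
Full post-order sequence: R, Y, H, V, P, L, A, E, K, C, F, Q, D, S, X.

2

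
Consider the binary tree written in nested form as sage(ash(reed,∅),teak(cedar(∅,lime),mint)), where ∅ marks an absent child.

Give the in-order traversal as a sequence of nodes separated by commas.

In-order visits the left subtree, then the node, then the right subtree.
At sage: go left to ash.
  At ash: go left to reed.
    reed is a leaf — visit reed.
  Visit ash.
  At ash: no right child.
Visit sage.
At sage: go right to teak.
  At teak: go left to cedar.
    At cedar: no left child.
    Visit cedar.
    At cedar: go right to lime.
      lime is a leaf — visit lime.
  Visit teak.
  At teak: go right to mint.
    mint is a leaf — visit mint.

reed, ash, sage, cedar, lime, teak, mint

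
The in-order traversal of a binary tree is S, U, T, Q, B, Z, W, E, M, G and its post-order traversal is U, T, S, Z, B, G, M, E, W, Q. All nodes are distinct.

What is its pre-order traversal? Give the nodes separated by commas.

The last element of post-order is the root; it splits in-order into left and right subtrees.
Root Q: left subtree has 3 nodes {S, U, T}, right has 6 {B, Z, W, E, M, G}.
  Root S: left subtree has 0 nodes { }, right has 2 {U, T}.
    Root T: left subtree has 1 node {U}, right has 0 { }.
  Root W: left subtree has 2 nodes {B, Z}, right has 3 {E, M, G}.
    Root B: left subtree has 0 nodes { }, right has 1 {Z}.
    Root E: left subtree has 0 nodes { }, right has 2 {M, G}.
      Root M: left subtree has 0 nodes { }, right has 1 {G}.

Q, S, T, U, W, B, Z, E, M, G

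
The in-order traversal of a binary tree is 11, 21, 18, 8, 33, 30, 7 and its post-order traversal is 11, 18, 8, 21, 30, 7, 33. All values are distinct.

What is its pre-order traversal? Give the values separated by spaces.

33 21 11 8 18 7 30

The last element of post-order is the root; it splits in-order into left and right subtrees.
Root 33: left subtree has 4 nodes {11, 21, 18, 8}, right has 2 {30, 7}.
  Root 21: left subtree has 1 node {11}, right has 2 {18, 8}.
    Root 8: left subtree has 1 node {18}, right has 0 { }.
  Root 7: left subtree has 1 node {30}, right has 0 { }.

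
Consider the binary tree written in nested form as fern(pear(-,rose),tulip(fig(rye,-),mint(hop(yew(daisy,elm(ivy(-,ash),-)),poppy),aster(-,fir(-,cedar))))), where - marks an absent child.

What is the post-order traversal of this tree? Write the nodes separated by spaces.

Post-order visits the left subtree, then the right subtree, then the node.
At fern: go left to pear.
  At pear: no left child.
  At pear: go right to rose.
    rose is a leaf — visit rose.
  Visit pear.
At fern: go right to tulip.
  At tulip: go left to fig.
    At fig: go left to rye.
      rye is a leaf — visit rye.
    At fig: no right child.
    Visit fig.
  At tulip: go right to mint.
    At mint: go left to hop.
      At hop: go left to yew.
        At yew: go left to daisy.
          daisy is a leaf — visit daisy.
        At yew: go right to elm.
          At elm: go left to ivy.
            At ivy: no left child.
            At ivy: go right to ash.
              ash is a leaf — visit ash.
            Visit ivy.
          At elm: no right child.
          Visit elm.
        Visit yew.
      At hop: go right to poppy.
        poppy is a leaf — visit poppy.
      Visit hop.
    At mint: go right to aster.
      At aster: no left child.
      At aster: go right to fir.
        At fir: no left child.
        At fir: go right to cedar.
          cedar is a leaf — visit cedar.
        Visit fir.
      Visit aster.
    Visit mint.
  Visit tulip.
Visit fern.

rose pear rye fig daisy ash ivy elm yew poppy hop cedar fir aster mint tulip fern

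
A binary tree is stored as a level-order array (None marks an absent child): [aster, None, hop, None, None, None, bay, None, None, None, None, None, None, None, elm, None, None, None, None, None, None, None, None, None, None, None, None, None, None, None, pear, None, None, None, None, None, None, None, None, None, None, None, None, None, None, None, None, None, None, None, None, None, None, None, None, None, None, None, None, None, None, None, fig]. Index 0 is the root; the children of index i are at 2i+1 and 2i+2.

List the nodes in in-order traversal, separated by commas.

In-order visits the left subtree, then the node, then the right subtree.
At aster: no left child.
Visit aster.
At aster: go right to hop.
  At hop: no left child.
  Visit hop.
  At hop: go right to bay.
    At bay: no left child.
    Visit bay.
    At bay: go right to elm.
      At elm: no left child.
      Visit elm.
      At elm: go right to pear.
        At pear: no left child.
        Visit pear.
        At pear: go right to fig.
          fig is a leaf — visit fig.

aster, hop, bay, elm, pear, fig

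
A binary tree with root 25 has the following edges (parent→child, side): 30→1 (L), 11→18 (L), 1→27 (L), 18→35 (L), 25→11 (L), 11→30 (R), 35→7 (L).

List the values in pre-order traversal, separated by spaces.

25 11 18 35 7 30 1 27

Pre-order visits the node, then its left subtree, then its right subtree.
Visit 25.
At 25: go left to 11.
  Visit 11.
  At 11: go left to 18.
    Visit 18.
    At 18: go left to 35.
      Visit 35.
      At 35: go left to 7.
        7 is a leaf — visit 7.
      At 35: no right child.
    At 18: no right child.
  At 11: go right to 30.
    Visit 30.
    At 30: go left to 1.
      Visit 1.
      At 1: go left to 27.
        27 is a leaf — visit 27.
      At 1: no right child.
    At 30: no right child.
At 25: no right child.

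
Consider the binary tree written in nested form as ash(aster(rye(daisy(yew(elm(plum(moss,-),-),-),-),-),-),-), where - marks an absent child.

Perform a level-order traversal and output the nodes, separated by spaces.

ash aster rye daisy yew elm plum moss

Level-order visits nodes level by level from the root, left to right within each level.
Level 0: ash
Level 1: aster
Level 2: rye
Level 3: daisy
Level 4: yew
Level 5: elm
Level 6: plum
Level 7: moss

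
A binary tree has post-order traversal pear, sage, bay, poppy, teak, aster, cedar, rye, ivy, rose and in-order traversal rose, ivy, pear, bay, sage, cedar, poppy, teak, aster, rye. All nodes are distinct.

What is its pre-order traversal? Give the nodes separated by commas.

The last element of post-order is the root; it splits in-order into left and right subtrees.
Root rose: left subtree has 0 nodes { }, right has 9 {ivy, pear, bay, sage, cedar, poppy, teak, aster, rye}.
  Root ivy: left subtree has 0 nodes { }, right has 8 {pear, bay, sage, cedar, poppy, teak, aster, rye}.
    Root rye: left subtree has 7 nodes {pear, bay, sage, cedar, poppy, teak, aster}, right has 0 { }.
      Root cedar: left subtree has 3 nodes {pear, bay, sage}, right has 3 {poppy, teak, aster}.
        Root bay: left subtree has 1 node {pear}, right has 1 {sage}.
        Root aster: left subtree has 2 nodes {poppy, teak}, right has 0 { }.
          Root teak: left subtree has 1 node {poppy}, right has 0 { }.

rose, ivy, rye, cedar, bay, pear, sage, aster, teak, poppy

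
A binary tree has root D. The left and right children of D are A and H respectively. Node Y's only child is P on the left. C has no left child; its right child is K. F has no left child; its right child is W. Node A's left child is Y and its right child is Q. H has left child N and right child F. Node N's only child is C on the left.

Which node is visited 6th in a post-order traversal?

C

Post-order visits the left subtree, then the right subtree, then the node.
At D: go left to A.
  At A: go left to Y.
    At Y: go left to P.
      P is a leaf — visit P.
    At Y: no right child.
    Visit Y.
  At A: go right to Q.
    Q is a leaf — visit Q.
  Visit A.
At D: go right to H.
  At H: go left to N.
    At N: go left to C.
      At C: no left child.
      At C: go right to K.
        K is a leaf — visit K.
      Visit C.
    At N: no right child.
    Visit N.
  At H: go right to F.
    At F: no left child.
    At F: go right to W.
      W is a leaf — visit W.
    Visit F.
  Visit H.
Visit D.
Full post-order sequence: P, Y, Q, A, K, C, N, W, F, H, D.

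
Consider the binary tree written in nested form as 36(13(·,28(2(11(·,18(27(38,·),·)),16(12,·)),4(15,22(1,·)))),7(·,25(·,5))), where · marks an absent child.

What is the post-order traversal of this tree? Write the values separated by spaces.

38 27 18 11 12 16 2 15 1 22 4 28 13 5 25 7 36

Post-order visits the left subtree, then the right subtree, then the node.
At 36: go left to 13.
  At 13: no left child.
  At 13: go right to 28.
    At 28: go left to 2.
      At 2: go left to 11.
        At 11: no left child.
        At 11: go right to 18.
          At 18: go left to 27.
            At 27: go left to 38.
              38 is a leaf — visit 38.
            At 27: no right child.
            Visit 27.
          At 18: no right child.
          Visit 18.
        Visit 11.
      At 2: go right to 16.
        At 16: go left to 12.
          12 is a leaf — visit 12.
        At 16: no right child.
        Visit 16.
      Visit 2.
    At 28: go right to 4.
      At 4: go left to 15.
        15 is a leaf — visit 15.
      At 4: go right to 22.
        At 22: go left to 1.
          1 is a leaf — visit 1.
        At 22: no right child.
        Visit 22.
      Visit 4.
    Visit 28.
  Visit 13.
At 36: go right to 7.
  At 7: no left child.
  At 7: go right to 25.
    At 25: no left child.
    At 25: go right to 5.
      5 is a leaf — visit 5.
    Visit 25.
  Visit 7.
Visit 36.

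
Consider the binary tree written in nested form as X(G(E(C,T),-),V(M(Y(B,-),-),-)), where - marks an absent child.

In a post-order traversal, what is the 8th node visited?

Post-order visits the left subtree, then the right subtree, then the node.
At X: go left to G.
  At G: go left to E.
    At E: go left to C.
      C is a leaf — visit C.
    At E: go right to T.
      T is a leaf — visit T.
    Visit E.
  At G: no right child.
  Visit G.
At X: go right to V.
  At V: go left to M.
    At M: go left to Y.
      At Y: go left to B.
        B is a leaf — visit B.
      At Y: no right child.
      Visit Y.
    At M: no right child.
    Visit M.
  At V: no right child.
  Visit V.
Visit X.
Full post-order sequence: C, T, E, G, B, Y, M, V, X.

V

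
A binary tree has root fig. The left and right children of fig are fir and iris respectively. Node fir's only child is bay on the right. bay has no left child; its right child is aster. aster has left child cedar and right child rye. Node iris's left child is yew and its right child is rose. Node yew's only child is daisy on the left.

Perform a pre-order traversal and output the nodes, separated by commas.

Pre-order visits the node, then its left subtree, then its right subtree.
Visit fig.
At fig: go left to fir.
  Visit fir.
  At fir: no left child.
  At fir: go right to bay.
    Visit bay.
    At bay: no left child.
    At bay: go right to aster.
      Visit aster.
      At aster: go left to cedar.
        cedar is a leaf — visit cedar.
      At aster: go right to rye.
        rye is a leaf — visit rye.
At fig: go right to iris.
  Visit iris.
  At iris: go left to yew.
    Visit yew.
    At yew: go left to daisy.
      daisy is a leaf — visit daisy.
    At yew: no right child.
  At iris: go right to rose.
    rose is a leaf — visit rose.

fig, fir, bay, aster, cedar, rye, iris, yew, daisy, rose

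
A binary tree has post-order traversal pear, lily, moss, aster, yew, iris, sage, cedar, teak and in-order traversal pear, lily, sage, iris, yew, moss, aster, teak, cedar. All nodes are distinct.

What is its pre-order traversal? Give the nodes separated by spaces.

The last element of post-order is the root; it splits in-order into left and right subtrees.
Root teak: left subtree has 7 nodes {pear, lily, sage, iris, yew, moss, aster}, right has 1 {cedar}.
  Root sage: left subtree has 2 nodes {pear, lily}, right has 4 {iris, yew, moss, aster}.
    Root lily: left subtree has 1 node {pear}, right has 0 { }.
    Root iris: left subtree has 0 nodes { }, right has 3 {yew, moss, aster}.
      Root yew: left subtree has 0 nodes { }, right has 2 {moss, aster}.
        Root aster: left subtree has 1 node {moss}, right has 0 { }.

teak sage lily pear iris yew aster moss cedar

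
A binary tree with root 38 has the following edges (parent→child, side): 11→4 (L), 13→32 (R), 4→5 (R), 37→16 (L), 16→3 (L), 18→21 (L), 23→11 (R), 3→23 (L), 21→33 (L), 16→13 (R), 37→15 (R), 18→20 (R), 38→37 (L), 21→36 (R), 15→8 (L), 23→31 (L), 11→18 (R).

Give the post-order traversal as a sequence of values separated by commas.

Post-order visits the left subtree, then the right subtree, then the node.
At 38: go left to 37.
  At 37: go left to 16.
    At 16: go left to 3.
      At 3: go left to 23.
        At 23: go left to 31.
          31 is a leaf — visit 31.
        At 23: go right to 11.
          At 11: go left to 4.
            At 4: no left child.
            At 4: go right to 5.
              5 is a leaf — visit 5.
            Visit 4.
          At 11: go right to 18.
            At 18: go left to 21.
              At 21: go left to 33.
                33 is a leaf — visit 33.
              At 21: go right to 36.
                36 is a leaf — visit 36.
              Visit 21.
            At 18: go right to 20.
              20 is a leaf — visit 20.
            Visit 18.
          Visit 11.
        Visit 23.
      At 3: no right child.
      Visit 3.
    At 16: go right to 13.
      At 13: no left child.
      At 13: go right to 32.
        32 is a leaf — visit 32.
      Visit 13.
    Visit 16.
  At 37: go right to 15.
    At 15: go left to 8.
      8 is a leaf — visit 8.
    At 15: no right child.
    Visit 15.
  Visit 37.
At 38: no right child.
Visit 38.

31, 5, 4, 33, 36, 21, 20, 18, 11, 23, 3, 32, 13, 16, 8, 15, 37, 38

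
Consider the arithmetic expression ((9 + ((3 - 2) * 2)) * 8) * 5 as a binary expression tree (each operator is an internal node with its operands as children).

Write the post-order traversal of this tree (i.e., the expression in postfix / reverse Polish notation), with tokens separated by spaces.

Post-order on an expression tree gives postfix notation: for each operator, emit left operand, right operand, then the operator.

9 3 2 - 2 * + 8 * 5 *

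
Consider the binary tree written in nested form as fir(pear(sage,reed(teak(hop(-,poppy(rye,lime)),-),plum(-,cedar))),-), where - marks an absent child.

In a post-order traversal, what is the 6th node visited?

Post-order visits the left subtree, then the right subtree, then the node.
At fir: go left to pear.
  At pear: go left to sage.
    sage is a leaf — visit sage.
  At pear: go right to reed.
    At reed: go left to teak.
      At teak: go left to hop.
        At hop: no left child.
        At hop: go right to poppy.
          At poppy: go left to rye.
            rye is a leaf — visit rye.
          At poppy: go right to lime.
            lime is a leaf — visit lime.
          Visit poppy.
        Visit hop.
      At teak: no right child.
      Visit teak.
    At reed: go right to plum.
      At plum: no left child.
      At plum: go right to cedar.
        cedar is a leaf — visit cedar.
      Visit plum.
    Visit reed.
  Visit pear.
At fir: no right child.
Visit fir.
Full post-order sequence: sage, rye, lime, poppy, hop, teak, cedar, plum, reed, pear, fir.

teak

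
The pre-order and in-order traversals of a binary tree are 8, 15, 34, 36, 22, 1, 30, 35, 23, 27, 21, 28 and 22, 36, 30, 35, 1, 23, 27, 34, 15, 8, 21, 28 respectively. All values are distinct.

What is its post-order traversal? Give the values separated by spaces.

22 35 30 27 23 1 36 34 15 28 21 8

The first element of pre-order is the root; it splits in-order into left and right subtrees.
Root 8: left subtree has 9 nodes {22, 36, 30, 35, 1, 23, 27, 34, 15}, right has 2 {21, 28}.
  Root 15: left subtree has 8 nodes {22, 36, 30, 35, 1, 23, 27, 34}, right has 0 { }.
    Root 34: left subtree has 7 nodes {22, 36, 30, 35, 1, 23, 27}, right has 0 { }.
      Root 36: left subtree has 1 node {22}, right has 5 {30, 35, 1, 23, 27}.
        Root 1: left subtree has 2 nodes {30, 35}, right has 2 {23, 27}.
          Root 30: left subtree has 0 nodes { }, right has 1 {35}.
          Root 23: left subtree has 0 nodes { }, right has 1 {27}.
  Root 21: left subtree has 0 nodes { }, right has 1 {28}.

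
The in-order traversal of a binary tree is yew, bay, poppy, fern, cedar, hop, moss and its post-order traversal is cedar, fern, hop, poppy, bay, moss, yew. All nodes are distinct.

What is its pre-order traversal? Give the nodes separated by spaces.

yew moss bay poppy hop fern cedar

The last element of post-order is the root; it splits in-order into left and right subtrees.
Root yew: left subtree has 0 nodes { }, right has 6 {bay, poppy, fern, cedar, hop, moss}.
  Root moss: left subtree has 5 nodes {bay, poppy, fern, cedar, hop}, right has 0 { }.
    Root bay: left subtree has 0 nodes { }, right has 4 {poppy, fern, cedar, hop}.
      Root poppy: left subtree has 0 nodes { }, right has 3 {fern, cedar, hop}.
        Root hop: left subtree has 2 nodes {fern, cedar}, right has 0 { }.
          Root fern: left subtree has 0 nodes { }, right has 1 {cedar}.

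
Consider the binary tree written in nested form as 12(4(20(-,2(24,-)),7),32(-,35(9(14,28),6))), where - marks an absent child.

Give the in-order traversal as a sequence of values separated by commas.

In-order visits the left subtree, then the node, then the right subtree.
At 12: go left to 4.
  At 4: go left to 20.
    At 20: no left child.
    Visit 20.
    At 20: go right to 2.
      At 2: go left to 24.
        24 is a leaf — visit 24.
      Visit 2.
      At 2: no right child.
  Visit 4.
  At 4: go right to 7.
    7 is a leaf — visit 7.
Visit 12.
At 12: go right to 32.
  At 32: no left child.
  Visit 32.
  At 32: go right to 35.
    At 35: go left to 9.
      At 9: go left to 14.
        14 is a leaf — visit 14.
      Visit 9.
      At 9: go right to 28.
        28 is a leaf — visit 28.
    Visit 35.
    At 35: go right to 6.
      6 is a leaf — visit 6.

20, 24, 2, 4, 7, 12, 32, 14, 9, 28, 35, 6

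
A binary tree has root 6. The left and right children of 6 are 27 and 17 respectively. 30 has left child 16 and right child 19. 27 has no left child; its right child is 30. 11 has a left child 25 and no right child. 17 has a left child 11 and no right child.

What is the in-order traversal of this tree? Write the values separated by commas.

In-order visits the left subtree, then the node, then the right subtree.
At 6: go left to 27.
  At 27: no left child.
  Visit 27.
  At 27: go right to 30.
    At 30: go left to 16.
      16 is a leaf — visit 16.
    Visit 30.
    At 30: go right to 19.
      19 is a leaf — visit 19.
Visit 6.
At 6: go right to 17.
  At 17: go left to 11.
    At 11: go left to 25.
      25 is a leaf — visit 25.
    Visit 11.
    At 11: no right child.
  Visit 17.
  At 17: no right child.

27, 16, 30, 19, 6, 25, 11, 17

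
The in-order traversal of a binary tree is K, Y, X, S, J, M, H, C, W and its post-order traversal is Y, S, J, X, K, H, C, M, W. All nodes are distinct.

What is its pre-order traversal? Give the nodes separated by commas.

The last element of post-order is the root; it splits in-order into left and right subtrees.
Root W: left subtree has 8 nodes {K, Y, X, S, J, M, H, C}, right has 0 { }.
  Root M: left subtree has 5 nodes {K, Y, X, S, J}, right has 2 {H, C}.
    Root K: left subtree has 0 nodes { }, right has 4 {Y, X, S, J}.
      Root X: left subtree has 1 node {Y}, right has 2 {S, J}.
        Root J: left subtree has 1 node {S}, right has 0 { }.
    Root C: left subtree has 1 node {H}, right has 0 { }.

W, M, K, X, Y, J, S, C, H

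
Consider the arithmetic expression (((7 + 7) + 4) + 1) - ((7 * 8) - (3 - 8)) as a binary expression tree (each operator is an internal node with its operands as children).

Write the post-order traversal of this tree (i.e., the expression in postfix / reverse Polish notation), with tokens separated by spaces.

7 7 + 4 + 1 + 7 8 * 3 8 - - -

Post-order on an expression tree gives postfix notation: for each operator, emit left operand, right operand, then the operator.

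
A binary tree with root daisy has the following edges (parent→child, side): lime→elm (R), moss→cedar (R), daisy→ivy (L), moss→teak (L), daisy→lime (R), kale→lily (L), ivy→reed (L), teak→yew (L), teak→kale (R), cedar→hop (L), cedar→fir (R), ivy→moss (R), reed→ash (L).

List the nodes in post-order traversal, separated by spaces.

Post-order visits the left subtree, then the right subtree, then the node.
At daisy: go left to ivy.
  At ivy: go left to reed.
    At reed: go left to ash.
      ash is a leaf — visit ash.
    At reed: no right child.
    Visit reed.
  At ivy: go right to moss.
    At moss: go left to teak.
      At teak: go left to yew.
        yew is a leaf — visit yew.
      At teak: go right to kale.
        At kale: go left to lily.
          lily is a leaf — visit lily.
        At kale: no right child.
        Visit kale.
      Visit teak.
    At moss: go right to cedar.
      At cedar: go left to hop.
        hop is a leaf — visit hop.
      At cedar: go right to fir.
        fir is a leaf — visit fir.
      Visit cedar.
    Visit moss.
  Visit ivy.
At daisy: go right to lime.
  At lime: no left child.
  At lime: go right to elm.
    elm is a leaf — visit elm.
  Visit lime.
Visit daisy.

ash reed yew lily kale teak hop fir cedar moss ivy elm lime daisy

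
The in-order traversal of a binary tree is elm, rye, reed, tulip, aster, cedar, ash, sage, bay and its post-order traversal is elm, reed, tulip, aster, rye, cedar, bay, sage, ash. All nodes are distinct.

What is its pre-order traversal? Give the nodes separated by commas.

ash, cedar, rye, elm, aster, tulip, reed, sage, bay

The last element of post-order is the root; it splits in-order into left and right subtrees.
Root ash: left subtree has 6 nodes {elm, rye, reed, tulip, aster, cedar}, right has 2 {sage, bay}.
  Root cedar: left subtree has 5 nodes {elm, rye, reed, tulip, aster}, right has 0 { }.
    Root rye: left subtree has 1 node {elm}, right has 3 {reed, tulip, aster}.
      Root aster: left subtree has 2 nodes {reed, tulip}, right has 0 { }.
        Root tulip: left subtree has 1 node {reed}, right has 0 { }.
  Root sage: left subtree has 0 nodes { }, right has 1 {bay}.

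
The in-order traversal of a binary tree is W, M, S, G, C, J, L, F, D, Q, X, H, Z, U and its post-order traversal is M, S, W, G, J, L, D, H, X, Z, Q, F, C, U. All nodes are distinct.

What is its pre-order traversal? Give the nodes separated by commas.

The last element of post-order is the root; it splits in-order into left and right subtrees.
Root U: left subtree has 13 nodes {W, M, S, G, C, J, L, F, D, Q, X, H, Z}, right has 0 { }.
  Root C: left subtree has 4 nodes {W, M, S, G}, right has 8 {J, L, F, D, Q, X, H, Z}.
    Root G: left subtree has 3 nodes {W, M, S}, right has 0 { }.
      Root W: left subtree has 0 nodes { }, right has 2 {M, S}.
        Root S: left subtree has 1 node {M}, right has 0 { }.
    Root F: left subtree has 2 nodes {J, L}, right has 5 {D, Q, X, H, Z}.
      Root L: left subtree has 1 node {J}, right has 0 { }.
      Root Q: left subtree has 1 node {D}, right has 3 {X, H, Z}.
        Root Z: left subtree has 2 nodes {X, H}, right has 0 { }.
          Root X: left subtree has 0 nodes { }, right has 1 {H}.

U, C, G, W, S, M, F, L, J, Q, D, Z, X, H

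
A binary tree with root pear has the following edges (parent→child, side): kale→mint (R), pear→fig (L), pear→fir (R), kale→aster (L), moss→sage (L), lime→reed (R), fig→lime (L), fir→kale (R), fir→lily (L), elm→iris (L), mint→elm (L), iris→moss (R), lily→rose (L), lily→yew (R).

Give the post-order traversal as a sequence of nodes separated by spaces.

reed lime fig rose yew lily aster sage moss iris elm mint kale fir pear

Post-order visits the left subtree, then the right subtree, then the node.
At pear: go left to fig.
  At fig: go left to lime.
    At lime: no left child.
    At lime: go right to reed.
      reed is a leaf — visit reed.
    Visit lime.
  At fig: no right child.
  Visit fig.
At pear: go right to fir.
  At fir: go left to lily.
    At lily: go left to rose.
      rose is a leaf — visit rose.
    At lily: go right to yew.
      yew is a leaf — visit yew.
    Visit lily.
  At fir: go right to kale.
    At kale: go left to aster.
      aster is a leaf — visit aster.
    At kale: go right to mint.
      At mint: go left to elm.
        At elm: go left to iris.
          At iris: no left child.
          At iris: go right to moss.
            At moss: go left to sage.
              sage is a leaf — visit sage.
            At moss: no right child.
            Visit moss.
          Visit iris.
        At elm: no right child.
        Visit elm.
      At mint: no right child.
      Visit mint.
    Visit kale.
  Visit fir.
Visit pear.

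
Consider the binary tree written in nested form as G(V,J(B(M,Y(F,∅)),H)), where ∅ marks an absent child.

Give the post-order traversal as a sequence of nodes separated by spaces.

V M F Y B H J G

Post-order visits the left subtree, then the right subtree, then the node.
At G: go left to V.
  V is a leaf — visit V.
At G: go right to J.
  At J: go left to B.
    At B: go left to M.
      M is a leaf — visit M.
    At B: go right to Y.
      At Y: go left to F.
        F is a leaf — visit F.
      At Y: no right child.
      Visit Y.
    Visit B.
  At J: go right to H.
    H is a leaf — visit H.
  Visit J.
Visit G.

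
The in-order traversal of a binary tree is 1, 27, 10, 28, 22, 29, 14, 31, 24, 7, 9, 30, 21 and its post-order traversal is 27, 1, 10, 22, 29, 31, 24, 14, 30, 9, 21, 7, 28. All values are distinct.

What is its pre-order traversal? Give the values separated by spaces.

The last element of post-order is the root; it splits in-order into left and right subtrees.
Root 28: left subtree has 3 nodes {1, 27, 10}, right has 9 {22, 29, 14, 31, 24, 7, 9, 30, 21}.
  Root 10: left subtree has 2 nodes {1, 27}, right has 0 { }.
    Root 1: left subtree has 0 nodes { }, right has 1 {27}.
  Root 7: left subtree has 5 nodes {22, 29, 14, 31, 24}, right has 3 {9, 30, 21}.
    Root 14: left subtree has 2 nodes {22, 29}, right has 2 {31, 24}.
      Root 29: left subtree has 1 node {22}, right has 0 { }.
      Root 24: left subtree has 1 node {31}, right has 0 { }.
    Root 21: left subtree has 2 nodes {9, 30}, right has 0 { }.
      Root 9: left subtree has 0 nodes { }, right has 1 {30}.

28 10 1 27 7 14 29 22 24 31 21 9 30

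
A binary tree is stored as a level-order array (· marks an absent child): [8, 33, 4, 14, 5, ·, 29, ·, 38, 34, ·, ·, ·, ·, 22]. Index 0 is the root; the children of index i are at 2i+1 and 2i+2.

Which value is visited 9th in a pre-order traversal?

22

Pre-order visits the node, then its left subtree, then its right subtree.
Visit 8.
At 8: go left to 33.
  Visit 33.
  At 33: go left to 14.
    Visit 14.
    At 14: no left child.
    At 14: go right to 38.
      38 is a leaf — visit 38.
  At 33: go right to 5.
    Visit 5.
    At 5: go left to 34.
      34 is a leaf — visit 34.
    At 5: no right child.
At 8: go right to 4.
  Visit 4.
  At 4: no left child.
  At 4: go right to 29.
    Visit 29.
    At 29: no left child.
    At 29: go right to 22.
      22 is a leaf — visit 22.
Full pre-order sequence: 8, 33, 14, 38, 5, 34, 4, 29, 22.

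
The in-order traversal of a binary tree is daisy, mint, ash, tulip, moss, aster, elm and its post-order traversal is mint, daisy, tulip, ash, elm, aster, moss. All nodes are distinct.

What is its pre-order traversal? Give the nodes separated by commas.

The last element of post-order is the root; it splits in-order into left and right subtrees.
Root moss: left subtree has 4 nodes {daisy, mint, ash, tulip}, right has 2 {aster, elm}.
  Root ash: left subtree has 2 nodes {daisy, mint}, right has 1 {tulip}.
    Root daisy: left subtree has 0 nodes { }, right has 1 {mint}.
  Root aster: left subtree has 0 nodes { }, right has 1 {elm}.

moss, ash, daisy, mint, tulip, aster, elm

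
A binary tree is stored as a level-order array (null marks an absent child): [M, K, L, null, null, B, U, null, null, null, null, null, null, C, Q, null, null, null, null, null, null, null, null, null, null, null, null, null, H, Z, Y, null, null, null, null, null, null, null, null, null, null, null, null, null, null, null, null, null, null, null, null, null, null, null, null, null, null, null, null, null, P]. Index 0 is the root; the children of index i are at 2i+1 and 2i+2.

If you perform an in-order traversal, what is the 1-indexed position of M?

In-order visits the left subtree, then the node, then the right subtree.
At M: go left to K.
  K is a leaf — visit K.
Visit M.
At M: go right to L.
  At L: go left to B.
    B is a leaf — visit B.
  Visit L.
  At L: go right to U.
    At U: go left to C.
      At C: no left child.
      Visit C.
      At C: go right to H.
        H is a leaf — visit H.
    Visit U.
    At U: go right to Q.
      At Q: go left to Z.
        At Z: no left child.
        Visit Z.
        At Z: go right to P.
          P is a leaf — visit P.
      Visit Q.
      At Q: go right to Y.
        Y is a leaf — visit Y.
Full in-order sequence: K, M, B, L, C, H, U, Z, P, Q, Y.

2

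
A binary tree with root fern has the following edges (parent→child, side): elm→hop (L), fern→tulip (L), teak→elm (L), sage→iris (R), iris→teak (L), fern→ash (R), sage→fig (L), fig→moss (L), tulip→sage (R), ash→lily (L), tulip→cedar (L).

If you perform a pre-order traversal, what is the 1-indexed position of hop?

Pre-order visits the node, then its left subtree, then its right subtree.
Visit fern.
At fern: go left to tulip.
  Visit tulip.
  At tulip: go left to cedar.
    cedar is a leaf — visit cedar.
  At tulip: go right to sage.
    Visit sage.
    At sage: go left to fig.
      Visit fig.
      At fig: go left to moss.
        moss is a leaf — visit moss.
      At fig: no right child.
    At sage: go right to iris.
      Visit iris.
      At iris: go left to teak.
        Visit teak.
        At teak: go left to elm.
          Visit elm.
          At elm: go left to hop.
            hop is a leaf — visit hop.
          At elm: no right child.
        At teak: no right child.
      At iris: no right child.
At fern: go right to ash.
  Visit ash.
  At ash: go left to lily.
    lily is a leaf — visit lily.
  At ash: no right child.
Full pre-order sequence: fern, tulip, cedar, sage, fig, moss, iris, teak, elm, hop, ash, lily.

10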